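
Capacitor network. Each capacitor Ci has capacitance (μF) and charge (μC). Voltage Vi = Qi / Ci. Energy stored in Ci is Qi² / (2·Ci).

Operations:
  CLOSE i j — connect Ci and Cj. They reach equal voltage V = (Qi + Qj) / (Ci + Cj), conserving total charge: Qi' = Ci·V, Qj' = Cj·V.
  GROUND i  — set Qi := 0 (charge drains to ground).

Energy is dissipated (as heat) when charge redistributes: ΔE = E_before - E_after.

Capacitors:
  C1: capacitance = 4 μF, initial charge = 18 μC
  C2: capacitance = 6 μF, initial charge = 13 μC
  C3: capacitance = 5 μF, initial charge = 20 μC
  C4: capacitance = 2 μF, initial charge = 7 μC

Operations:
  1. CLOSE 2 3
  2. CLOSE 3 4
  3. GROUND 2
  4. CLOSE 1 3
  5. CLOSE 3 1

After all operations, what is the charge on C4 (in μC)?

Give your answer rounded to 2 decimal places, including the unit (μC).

Answer: 6.29 μC

Derivation:
Initial: C1(4μF, Q=18μC, V=4.50V), C2(6μF, Q=13μC, V=2.17V), C3(5μF, Q=20μC, V=4.00V), C4(2μF, Q=7μC, V=3.50V)
Op 1: CLOSE 2-3: Q_total=33.00, C_total=11.00, V=3.00; Q2=18.00, Q3=15.00; dissipated=4.583
Op 2: CLOSE 3-4: Q_total=22.00, C_total=7.00, V=3.14; Q3=15.71, Q4=6.29; dissipated=0.179
Op 3: GROUND 2: Q2=0; energy lost=27.000
Op 4: CLOSE 1-3: Q_total=33.71, C_total=9.00, V=3.75; Q1=14.98, Q3=18.73; dissipated=2.046
Op 5: CLOSE 3-1: Q_total=33.71, C_total=9.00, V=3.75; Q3=18.73, Q1=14.98; dissipated=0.000
Final charges: Q1=14.98, Q2=0.00, Q3=18.73, Q4=6.29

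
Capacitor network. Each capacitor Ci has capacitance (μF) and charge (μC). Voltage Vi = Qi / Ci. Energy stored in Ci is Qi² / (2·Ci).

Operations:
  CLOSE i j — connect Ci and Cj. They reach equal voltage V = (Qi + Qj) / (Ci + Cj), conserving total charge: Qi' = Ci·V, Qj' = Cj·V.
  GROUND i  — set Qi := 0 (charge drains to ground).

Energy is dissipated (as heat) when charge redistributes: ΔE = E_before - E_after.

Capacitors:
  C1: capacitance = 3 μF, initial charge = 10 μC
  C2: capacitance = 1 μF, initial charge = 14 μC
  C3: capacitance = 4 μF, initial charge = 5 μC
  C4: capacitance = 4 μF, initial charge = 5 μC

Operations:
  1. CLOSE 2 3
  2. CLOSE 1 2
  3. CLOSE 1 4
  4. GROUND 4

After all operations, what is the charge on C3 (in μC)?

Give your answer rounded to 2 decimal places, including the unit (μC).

Initial: C1(3μF, Q=10μC, V=3.33V), C2(1μF, Q=14μC, V=14.00V), C3(4μF, Q=5μC, V=1.25V), C4(4μF, Q=5μC, V=1.25V)
Op 1: CLOSE 2-3: Q_total=19.00, C_total=5.00, V=3.80; Q2=3.80, Q3=15.20; dissipated=65.025
Op 2: CLOSE 1-2: Q_total=13.80, C_total=4.00, V=3.45; Q1=10.35, Q2=3.45; dissipated=0.082
Op 3: CLOSE 1-4: Q_total=15.35, C_total=7.00, V=2.19; Q1=6.58, Q4=8.77; dissipated=4.149
Op 4: GROUND 4: Q4=0; energy lost=9.617
Final charges: Q1=6.58, Q2=3.45, Q3=15.20, Q4=0.00

Answer: 15.20 μC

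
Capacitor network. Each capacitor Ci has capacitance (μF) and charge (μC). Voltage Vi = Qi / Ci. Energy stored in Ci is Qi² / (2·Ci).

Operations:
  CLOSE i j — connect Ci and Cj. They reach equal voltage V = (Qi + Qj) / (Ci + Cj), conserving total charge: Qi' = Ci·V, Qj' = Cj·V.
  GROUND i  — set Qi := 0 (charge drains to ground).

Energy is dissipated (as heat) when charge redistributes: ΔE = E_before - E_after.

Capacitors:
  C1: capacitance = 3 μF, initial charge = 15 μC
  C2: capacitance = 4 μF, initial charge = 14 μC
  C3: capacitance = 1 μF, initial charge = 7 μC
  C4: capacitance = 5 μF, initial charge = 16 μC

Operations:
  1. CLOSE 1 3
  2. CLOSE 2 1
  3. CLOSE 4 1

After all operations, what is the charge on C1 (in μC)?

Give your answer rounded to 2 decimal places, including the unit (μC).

Initial: C1(3μF, Q=15μC, V=5.00V), C2(4μF, Q=14μC, V=3.50V), C3(1μF, Q=7μC, V=7.00V), C4(5μF, Q=16μC, V=3.20V)
Op 1: CLOSE 1-3: Q_total=22.00, C_total=4.00, V=5.50; Q1=16.50, Q3=5.50; dissipated=1.500
Op 2: CLOSE 2-1: Q_total=30.50, C_total=7.00, V=4.36; Q2=17.43, Q1=13.07; dissipated=3.429
Op 3: CLOSE 4-1: Q_total=29.07, C_total=8.00, V=3.63; Q4=18.17, Q1=10.90; dissipated=1.255
Final charges: Q1=10.90, Q2=17.43, Q3=5.50, Q4=18.17

Answer: 10.90 μC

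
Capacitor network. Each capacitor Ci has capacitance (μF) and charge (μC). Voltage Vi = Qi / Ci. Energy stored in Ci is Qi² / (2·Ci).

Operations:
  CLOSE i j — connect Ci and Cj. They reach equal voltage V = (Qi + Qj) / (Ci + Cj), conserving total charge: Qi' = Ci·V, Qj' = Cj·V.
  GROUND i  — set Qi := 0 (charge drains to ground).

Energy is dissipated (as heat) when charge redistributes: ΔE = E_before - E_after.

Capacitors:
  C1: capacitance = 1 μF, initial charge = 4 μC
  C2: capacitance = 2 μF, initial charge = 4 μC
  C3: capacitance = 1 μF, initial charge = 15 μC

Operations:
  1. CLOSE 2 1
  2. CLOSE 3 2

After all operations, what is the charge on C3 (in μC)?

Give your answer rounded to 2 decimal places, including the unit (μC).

Initial: C1(1μF, Q=4μC, V=4.00V), C2(2μF, Q=4μC, V=2.00V), C3(1μF, Q=15μC, V=15.00V)
Op 1: CLOSE 2-1: Q_total=8.00, C_total=3.00, V=2.67; Q2=5.33, Q1=2.67; dissipated=1.333
Op 2: CLOSE 3-2: Q_total=20.33, C_total=3.00, V=6.78; Q3=6.78, Q2=13.56; dissipated=50.704
Final charges: Q1=2.67, Q2=13.56, Q3=6.78

Answer: 6.78 μC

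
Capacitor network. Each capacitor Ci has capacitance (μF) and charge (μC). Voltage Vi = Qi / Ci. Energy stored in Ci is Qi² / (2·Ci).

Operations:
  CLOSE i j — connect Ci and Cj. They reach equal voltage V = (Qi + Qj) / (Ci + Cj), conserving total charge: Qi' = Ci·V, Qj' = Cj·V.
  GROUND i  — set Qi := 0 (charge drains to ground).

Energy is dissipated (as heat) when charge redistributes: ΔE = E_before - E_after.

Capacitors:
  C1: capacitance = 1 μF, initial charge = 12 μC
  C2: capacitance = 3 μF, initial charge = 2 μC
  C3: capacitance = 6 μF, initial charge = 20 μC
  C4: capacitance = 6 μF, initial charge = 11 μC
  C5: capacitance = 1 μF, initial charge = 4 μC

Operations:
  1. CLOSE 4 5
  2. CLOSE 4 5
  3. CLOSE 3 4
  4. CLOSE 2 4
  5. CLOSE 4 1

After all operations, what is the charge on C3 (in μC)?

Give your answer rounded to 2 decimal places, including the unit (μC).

Initial: C1(1μF, Q=12μC, V=12.00V), C2(3μF, Q=2μC, V=0.67V), C3(6μF, Q=20μC, V=3.33V), C4(6μF, Q=11μC, V=1.83V), C5(1μF, Q=4μC, V=4.00V)
Op 1: CLOSE 4-5: Q_total=15.00, C_total=7.00, V=2.14; Q4=12.86, Q5=2.14; dissipated=2.012
Op 2: CLOSE 4-5: Q_total=15.00, C_total=7.00, V=2.14; Q4=12.86, Q5=2.14; dissipated=0.000
Op 3: CLOSE 3-4: Q_total=32.86, C_total=12.00, V=2.74; Q3=16.43, Q4=16.43; dissipated=2.126
Op 4: CLOSE 2-4: Q_total=18.43, C_total=9.00, V=2.05; Q2=6.14, Q4=12.29; dissipated=4.291
Op 5: CLOSE 4-1: Q_total=24.29, C_total=7.00, V=3.47; Q4=20.82, Q1=3.47; dissipated=42.450
Final charges: Q1=3.47, Q2=6.14, Q3=16.43, Q4=20.82, Q5=2.14

Answer: 16.43 μC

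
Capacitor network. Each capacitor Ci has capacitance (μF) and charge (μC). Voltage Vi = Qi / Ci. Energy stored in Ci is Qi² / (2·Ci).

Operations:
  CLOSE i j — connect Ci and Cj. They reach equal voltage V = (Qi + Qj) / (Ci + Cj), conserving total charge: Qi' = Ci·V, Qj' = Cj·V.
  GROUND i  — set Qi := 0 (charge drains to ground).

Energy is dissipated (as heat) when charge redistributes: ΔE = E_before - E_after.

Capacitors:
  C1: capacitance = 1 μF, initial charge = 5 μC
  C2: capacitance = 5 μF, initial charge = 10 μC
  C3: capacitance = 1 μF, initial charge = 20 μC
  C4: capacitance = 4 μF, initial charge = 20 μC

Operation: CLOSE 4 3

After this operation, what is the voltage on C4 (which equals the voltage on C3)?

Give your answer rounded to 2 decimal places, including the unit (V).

Answer: 8.00 V

Derivation:
Initial: C1(1μF, Q=5μC, V=5.00V), C2(5μF, Q=10μC, V=2.00V), C3(1μF, Q=20μC, V=20.00V), C4(4μF, Q=20μC, V=5.00V)
Op 1: CLOSE 4-3: Q_total=40.00, C_total=5.00, V=8.00; Q4=32.00, Q3=8.00; dissipated=90.000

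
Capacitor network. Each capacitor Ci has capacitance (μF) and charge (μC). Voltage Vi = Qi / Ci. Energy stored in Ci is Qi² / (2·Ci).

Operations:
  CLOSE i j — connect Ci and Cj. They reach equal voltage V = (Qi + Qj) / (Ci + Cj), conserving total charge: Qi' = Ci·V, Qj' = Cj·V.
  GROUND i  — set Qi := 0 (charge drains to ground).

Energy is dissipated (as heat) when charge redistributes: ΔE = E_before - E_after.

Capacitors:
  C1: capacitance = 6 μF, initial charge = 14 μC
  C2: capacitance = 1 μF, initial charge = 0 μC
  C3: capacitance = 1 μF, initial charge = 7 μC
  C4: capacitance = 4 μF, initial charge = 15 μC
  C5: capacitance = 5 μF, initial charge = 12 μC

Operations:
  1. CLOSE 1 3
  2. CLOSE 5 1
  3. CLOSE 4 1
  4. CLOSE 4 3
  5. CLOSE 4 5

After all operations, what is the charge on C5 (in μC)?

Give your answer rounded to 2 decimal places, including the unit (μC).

Initial: C1(6μF, Q=14μC, V=2.33V), C2(1μF, Q=0μC, V=0.00V), C3(1μF, Q=7μC, V=7.00V), C4(4μF, Q=15μC, V=3.75V), C5(5μF, Q=12μC, V=2.40V)
Op 1: CLOSE 1-3: Q_total=21.00, C_total=7.00, V=3.00; Q1=18.00, Q3=3.00; dissipated=9.333
Op 2: CLOSE 5-1: Q_total=30.00, C_total=11.00, V=2.73; Q5=13.64, Q1=16.36; dissipated=0.491
Op 3: CLOSE 4-1: Q_total=31.36, C_total=10.00, V=3.14; Q4=12.55, Q1=18.82; dissipated=1.255
Op 4: CLOSE 4-3: Q_total=15.55, C_total=5.00, V=3.11; Q4=12.44, Q3=3.11; dissipated=0.007
Op 5: CLOSE 4-5: Q_total=26.07, C_total=9.00, V=2.90; Q4=11.59, Q5=14.48; dissipated=0.162
Final charges: Q1=18.82, Q2=0.00, Q3=3.11, Q4=11.59, Q5=14.48

Answer: 14.48 μC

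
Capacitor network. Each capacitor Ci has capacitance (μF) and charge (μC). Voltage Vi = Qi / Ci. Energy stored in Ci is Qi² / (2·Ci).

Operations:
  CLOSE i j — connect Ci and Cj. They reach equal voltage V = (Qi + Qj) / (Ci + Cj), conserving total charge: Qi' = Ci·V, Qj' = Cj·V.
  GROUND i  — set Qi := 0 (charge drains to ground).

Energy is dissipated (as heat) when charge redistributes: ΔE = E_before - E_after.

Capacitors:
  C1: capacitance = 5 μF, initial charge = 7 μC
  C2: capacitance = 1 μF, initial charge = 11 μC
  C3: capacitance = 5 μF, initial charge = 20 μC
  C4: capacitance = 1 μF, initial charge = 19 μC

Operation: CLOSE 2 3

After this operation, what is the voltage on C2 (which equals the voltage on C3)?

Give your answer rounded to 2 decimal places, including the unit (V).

Answer: 5.17 V

Derivation:
Initial: C1(5μF, Q=7μC, V=1.40V), C2(1μF, Q=11μC, V=11.00V), C3(5μF, Q=20μC, V=4.00V), C4(1μF, Q=19μC, V=19.00V)
Op 1: CLOSE 2-3: Q_total=31.00, C_total=6.00, V=5.17; Q2=5.17, Q3=25.83; dissipated=20.417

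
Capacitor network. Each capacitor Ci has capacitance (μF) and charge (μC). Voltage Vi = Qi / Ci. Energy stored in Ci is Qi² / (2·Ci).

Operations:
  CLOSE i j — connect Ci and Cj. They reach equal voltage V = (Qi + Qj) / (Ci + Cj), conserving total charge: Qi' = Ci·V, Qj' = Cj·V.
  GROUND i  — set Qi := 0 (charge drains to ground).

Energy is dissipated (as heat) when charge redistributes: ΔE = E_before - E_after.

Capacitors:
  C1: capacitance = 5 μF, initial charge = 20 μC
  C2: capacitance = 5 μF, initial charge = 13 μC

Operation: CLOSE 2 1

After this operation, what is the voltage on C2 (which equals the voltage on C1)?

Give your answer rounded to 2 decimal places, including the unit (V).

Initial: C1(5μF, Q=20μC, V=4.00V), C2(5μF, Q=13μC, V=2.60V)
Op 1: CLOSE 2-1: Q_total=33.00, C_total=10.00, V=3.30; Q2=16.50, Q1=16.50; dissipated=2.450

Answer: 3.30 V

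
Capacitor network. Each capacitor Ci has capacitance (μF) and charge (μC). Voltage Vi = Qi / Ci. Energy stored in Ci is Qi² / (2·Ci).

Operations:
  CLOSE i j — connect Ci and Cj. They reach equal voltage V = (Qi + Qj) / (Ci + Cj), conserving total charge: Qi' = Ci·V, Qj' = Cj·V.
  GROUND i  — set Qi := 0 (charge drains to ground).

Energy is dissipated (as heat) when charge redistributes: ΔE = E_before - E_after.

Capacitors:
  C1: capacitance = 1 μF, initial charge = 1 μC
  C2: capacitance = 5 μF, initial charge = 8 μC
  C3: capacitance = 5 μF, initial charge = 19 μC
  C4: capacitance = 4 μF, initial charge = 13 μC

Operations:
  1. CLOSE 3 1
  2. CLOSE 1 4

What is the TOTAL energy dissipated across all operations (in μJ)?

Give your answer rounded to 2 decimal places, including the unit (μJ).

Answer: 3.27 μJ

Derivation:
Initial: C1(1μF, Q=1μC, V=1.00V), C2(5μF, Q=8μC, V=1.60V), C3(5μF, Q=19μC, V=3.80V), C4(4μF, Q=13μC, V=3.25V)
Op 1: CLOSE 3-1: Q_total=20.00, C_total=6.00, V=3.33; Q3=16.67, Q1=3.33; dissipated=3.267
Op 2: CLOSE 1-4: Q_total=16.33, C_total=5.00, V=3.27; Q1=3.27, Q4=13.07; dissipated=0.003
Total dissipated: 3.269 μJ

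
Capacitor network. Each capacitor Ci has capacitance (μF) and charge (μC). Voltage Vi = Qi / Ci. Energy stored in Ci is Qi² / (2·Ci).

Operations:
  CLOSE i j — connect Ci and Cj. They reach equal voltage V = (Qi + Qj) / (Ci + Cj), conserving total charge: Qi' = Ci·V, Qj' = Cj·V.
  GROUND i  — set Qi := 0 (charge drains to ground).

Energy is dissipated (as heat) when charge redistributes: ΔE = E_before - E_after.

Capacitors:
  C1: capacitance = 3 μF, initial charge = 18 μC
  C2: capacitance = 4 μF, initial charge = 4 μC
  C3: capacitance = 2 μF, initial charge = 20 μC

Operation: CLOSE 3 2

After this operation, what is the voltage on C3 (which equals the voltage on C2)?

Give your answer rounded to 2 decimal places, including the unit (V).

Initial: C1(3μF, Q=18μC, V=6.00V), C2(4μF, Q=4μC, V=1.00V), C3(2μF, Q=20μC, V=10.00V)
Op 1: CLOSE 3-2: Q_total=24.00, C_total=6.00, V=4.00; Q3=8.00, Q2=16.00; dissipated=54.000

Answer: 4.00 V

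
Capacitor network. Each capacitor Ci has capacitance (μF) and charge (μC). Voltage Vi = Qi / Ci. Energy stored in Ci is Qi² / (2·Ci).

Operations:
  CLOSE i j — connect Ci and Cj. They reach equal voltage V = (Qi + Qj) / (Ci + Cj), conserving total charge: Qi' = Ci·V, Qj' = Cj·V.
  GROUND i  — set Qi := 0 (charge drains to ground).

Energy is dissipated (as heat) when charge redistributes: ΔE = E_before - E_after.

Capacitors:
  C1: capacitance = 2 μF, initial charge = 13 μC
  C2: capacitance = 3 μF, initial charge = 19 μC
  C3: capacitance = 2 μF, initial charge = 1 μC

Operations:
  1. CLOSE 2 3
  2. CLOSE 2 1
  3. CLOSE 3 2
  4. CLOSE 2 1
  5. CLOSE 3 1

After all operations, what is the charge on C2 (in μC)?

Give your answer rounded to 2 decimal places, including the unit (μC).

Initial: C1(2μF, Q=13μC, V=6.50V), C2(3μF, Q=19μC, V=6.33V), C3(2μF, Q=1μC, V=0.50V)
Op 1: CLOSE 2-3: Q_total=20.00, C_total=5.00, V=4.00; Q2=12.00, Q3=8.00; dissipated=20.417
Op 2: CLOSE 2-1: Q_total=25.00, C_total=5.00, V=5.00; Q2=15.00, Q1=10.00; dissipated=3.750
Op 3: CLOSE 3-2: Q_total=23.00, C_total=5.00, V=4.60; Q3=9.20, Q2=13.80; dissipated=0.600
Op 4: CLOSE 2-1: Q_total=23.80, C_total=5.00, V=4.76; Q2=14.28, Q1=9.52; dissipated=0.096
Op 5: CLOSE 3-1: Q_total=18.72, C_total=4.00, V=4.68; Q3=9.36, Q1=9.36; dissipated=0.013
Final charges: Q1=9.36, Q2=14.28, Q3=9.36

Answer: 14.28 μC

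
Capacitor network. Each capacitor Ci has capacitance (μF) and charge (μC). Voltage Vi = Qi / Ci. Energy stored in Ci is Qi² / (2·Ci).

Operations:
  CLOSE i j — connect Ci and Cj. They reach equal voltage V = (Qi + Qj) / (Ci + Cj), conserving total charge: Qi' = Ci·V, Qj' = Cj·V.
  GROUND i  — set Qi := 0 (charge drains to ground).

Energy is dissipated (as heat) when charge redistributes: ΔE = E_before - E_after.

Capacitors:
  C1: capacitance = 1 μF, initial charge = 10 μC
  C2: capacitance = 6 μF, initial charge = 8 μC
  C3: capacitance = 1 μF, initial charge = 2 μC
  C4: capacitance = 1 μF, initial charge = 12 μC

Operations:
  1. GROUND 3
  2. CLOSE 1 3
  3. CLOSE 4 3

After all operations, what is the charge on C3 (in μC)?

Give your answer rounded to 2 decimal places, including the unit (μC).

Initial: C1(1μF, Q=10μC, V=10.00V), C2(6μF, Q=8μC, V=1.33V), C3(1μF, Q=2μC, V=2.00V), C4(1μF, Q=12μC, V=12.00V)
Op 1: GROUND 3: Q3=0; energy lost=2.000
Op 2: CLOSE 1-3: Q_total=10.00, C_total=2.00, V=5.00; Q1=5.00, Q3=5.00; dissipated=25.000
Op 3: CLOSE 4-3: Q_total=17.00, C_total=2.00, V=8.50; Q4=8.50, Q3=8.50; dissipated=12.250
Final charges: Q1=5.00, Q2=8.00, Q3=8.50, Q4=8.50

Answer: 8.50 μC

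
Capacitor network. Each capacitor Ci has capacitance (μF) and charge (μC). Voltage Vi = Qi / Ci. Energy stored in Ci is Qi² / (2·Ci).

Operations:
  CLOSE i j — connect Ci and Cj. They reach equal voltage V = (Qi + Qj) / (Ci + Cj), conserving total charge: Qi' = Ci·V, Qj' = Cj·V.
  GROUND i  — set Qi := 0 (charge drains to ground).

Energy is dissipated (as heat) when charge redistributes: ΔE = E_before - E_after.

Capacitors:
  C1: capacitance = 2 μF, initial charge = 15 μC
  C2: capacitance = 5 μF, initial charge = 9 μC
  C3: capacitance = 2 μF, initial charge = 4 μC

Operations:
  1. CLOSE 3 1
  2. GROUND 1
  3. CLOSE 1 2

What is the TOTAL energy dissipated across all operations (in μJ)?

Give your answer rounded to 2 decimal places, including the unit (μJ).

Initial: C1(2μF, Q=15μC, V=7.50V), C2(5μF, Q=9μC, V=1.80V), C3(2μF, Q=4μC, V=2.00V)
Op 1: CLOSE 3-1: Q_total=19.00, C_total=4.00, V=4.75; Q3=9.50, Q1=9.50; dissipated=15.125
Op 2: GROUND 1: Q1=0; energy lost=22.562
Op 3: CLOSE 1-2: Q_total=9.00, C_total=7.00, V=1.29; Q1=2.57, Q2=6.43; dissipated=2.314
Total dissipated: 40.002 μJ

Answer: 40.00 μJ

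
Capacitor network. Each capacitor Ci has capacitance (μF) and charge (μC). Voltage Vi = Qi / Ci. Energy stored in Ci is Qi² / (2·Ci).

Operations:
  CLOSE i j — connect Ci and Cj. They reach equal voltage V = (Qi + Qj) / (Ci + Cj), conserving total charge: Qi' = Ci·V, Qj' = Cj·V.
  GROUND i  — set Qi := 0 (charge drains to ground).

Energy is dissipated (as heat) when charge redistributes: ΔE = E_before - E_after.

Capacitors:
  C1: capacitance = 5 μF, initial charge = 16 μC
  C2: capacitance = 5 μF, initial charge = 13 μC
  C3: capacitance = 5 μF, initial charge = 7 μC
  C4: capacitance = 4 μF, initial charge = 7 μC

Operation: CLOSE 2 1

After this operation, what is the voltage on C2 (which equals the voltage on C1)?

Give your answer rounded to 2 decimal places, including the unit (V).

Answer: 2.90 V

Derivation:
Initial: C1(5μF, Q=16μC, V=3.20V), C2(5μF, Q=13μC, V=2.60V), C3(5μF, Q=7μC, V=1.40V), C4(4μF, Q=7μC, V=1.75V)
Op 1: CLOSE 2-1: Q_total=29.00, C_total=10.00, V=2.90; Q2=14.50, Q1=14.50; dissipated=0.450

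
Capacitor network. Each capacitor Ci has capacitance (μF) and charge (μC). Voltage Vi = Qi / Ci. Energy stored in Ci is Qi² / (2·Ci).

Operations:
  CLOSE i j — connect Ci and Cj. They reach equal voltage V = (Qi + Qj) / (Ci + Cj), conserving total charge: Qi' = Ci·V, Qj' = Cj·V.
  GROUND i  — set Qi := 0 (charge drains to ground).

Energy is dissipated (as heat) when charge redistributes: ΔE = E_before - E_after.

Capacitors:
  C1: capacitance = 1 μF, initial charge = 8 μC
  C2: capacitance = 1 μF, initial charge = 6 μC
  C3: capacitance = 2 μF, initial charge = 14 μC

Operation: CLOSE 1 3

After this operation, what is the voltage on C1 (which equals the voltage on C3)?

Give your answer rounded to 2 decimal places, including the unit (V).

Initial: C1(1μF, Q=8μC, V=8.00V), C2(1μF, Q=6μC, V=6.00V), C3(2μF, Q=14μC, V=7.00V)
Op 1: CLOSE 1-3: Q_total=22.00, C_total=3.00, V=7.33; Q1=7.33, Q3=14.67; dissipated=0.333

Answer: 7.33 V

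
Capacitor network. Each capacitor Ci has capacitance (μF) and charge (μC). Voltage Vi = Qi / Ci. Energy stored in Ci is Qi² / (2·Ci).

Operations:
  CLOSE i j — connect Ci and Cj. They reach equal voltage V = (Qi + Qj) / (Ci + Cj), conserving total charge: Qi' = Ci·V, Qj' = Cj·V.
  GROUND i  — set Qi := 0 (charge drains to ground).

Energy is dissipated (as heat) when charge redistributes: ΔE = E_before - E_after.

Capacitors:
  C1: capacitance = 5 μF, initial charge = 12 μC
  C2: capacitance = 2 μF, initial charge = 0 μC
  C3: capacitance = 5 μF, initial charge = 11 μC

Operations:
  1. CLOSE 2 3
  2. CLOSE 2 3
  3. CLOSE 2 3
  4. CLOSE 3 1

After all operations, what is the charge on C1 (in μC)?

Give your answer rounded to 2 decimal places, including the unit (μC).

Answer: 9.93 μC

Derivation:
Initial: C1(5μF, Q=12μC, V=2.40V), C2(2μF, Q=0μC, V=0.00V), C3(5μF, Q=11μC, V=2.20V)
Op 1: CLOSE 2-3: Q_total=11.00, C_total=7.00, V=1.57; Q2=3.14, Q3=7.86; dissipated=3.457
Op 2: CLOSE 2-3: Q_total=11.00, C_total=7.00, V=1.57; Q2=3.14, Q3=7.86; dissipated=0.000
Op 3: CLOSE 2-3: Q_total=11.00, C_total=7.00, V=1.57; Q2=3.14, Q3=7.86; dissipated=0.000
Op 4: CLOSE 3-1: Q_total=19.86, C_total=10.00, V=1.99; Q3=9.93, Q1=9.93; dissipated=0.858
Final charges: Q1=9.93, Q2=3.14, Q3=9.93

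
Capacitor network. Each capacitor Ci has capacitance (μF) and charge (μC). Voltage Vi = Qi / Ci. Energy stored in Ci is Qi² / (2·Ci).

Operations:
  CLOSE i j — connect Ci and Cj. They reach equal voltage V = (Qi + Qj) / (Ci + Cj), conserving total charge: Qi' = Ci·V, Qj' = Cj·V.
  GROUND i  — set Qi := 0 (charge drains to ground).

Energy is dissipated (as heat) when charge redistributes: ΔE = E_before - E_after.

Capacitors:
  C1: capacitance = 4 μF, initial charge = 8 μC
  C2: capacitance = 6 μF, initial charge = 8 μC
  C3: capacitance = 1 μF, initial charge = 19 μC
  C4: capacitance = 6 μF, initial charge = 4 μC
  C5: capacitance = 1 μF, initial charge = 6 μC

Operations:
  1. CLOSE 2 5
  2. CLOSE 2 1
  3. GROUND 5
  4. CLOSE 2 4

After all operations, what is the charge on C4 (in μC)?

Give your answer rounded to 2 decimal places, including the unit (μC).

Initial: C1(4μF, Q=8μC, V=2.00V), C2(6μF, Q=8μC, V=1.33V), C3(1μF, Q=19μC, V=19.00V), C4(6μF, Q=4μC, V=0.67V), C5(1μF, Q=6μC, V=6.00V)
Op 1: CLOSE 2-5: Q_total=14.00, C_total=7.00, V=2.00; Q2=12.00, Q5=2.00; dissipated=9.333
Op 2: CLOSE 2-1: Q_total=20.00, C_total=10.00, V=2.00; Q2=12.00, Q1=8.00; dissipated=0.000
Op 3: GROUND 5: Q5=0; energy lost=2.000
Op 4: CLOSE 2-4: Q_total=16.00, C_total=12.00, V=1.33; Q2=8.00, Q4=8.00; dissipated=2.667
Final charges: Q1=8.00, Q2=8.00, Q3=19.00, Q4=8.00, Q5=0.00

Answer: 8.00 μC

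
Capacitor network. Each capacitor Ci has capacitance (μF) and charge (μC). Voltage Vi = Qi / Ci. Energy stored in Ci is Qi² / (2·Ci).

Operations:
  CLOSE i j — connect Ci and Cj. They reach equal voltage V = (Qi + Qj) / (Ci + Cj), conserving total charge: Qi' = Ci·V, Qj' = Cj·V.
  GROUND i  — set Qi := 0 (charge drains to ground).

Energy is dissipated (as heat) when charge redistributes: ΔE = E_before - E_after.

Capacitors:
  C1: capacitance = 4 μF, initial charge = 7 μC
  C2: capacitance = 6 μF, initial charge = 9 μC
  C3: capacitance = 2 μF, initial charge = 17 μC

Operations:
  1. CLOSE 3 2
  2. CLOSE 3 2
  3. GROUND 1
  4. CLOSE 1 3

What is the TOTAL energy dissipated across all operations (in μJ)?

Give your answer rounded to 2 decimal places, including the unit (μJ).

Answer: 49.92 μJ

Derivation:
Initial: C1(4μF, Q=7μC, V=1.75V), C2(6μF, Q=9μC, V=1.50V), C3(2μF, Q=17μC, V=8.50V)
Op 1: CLOSE 3-2: Q_total=26.00, C_total=8.00, V=3.25; Q3=6.50, Q2=19.50; dissipated=36.750
Op 2: CLOSE 3-2: Q_total=26.00, C_total=8.00, V=3.25; Q3=6.50, Q2=19.50; dissipated=0.000
Op 3: GROUND 1: Q1=0; energy lost=6.125
Op 4: CLOSE 1-3: Q_total=6.50, C_total=6.00, V=1.08; Q1=4.33, Q3=2.17; dissipated=7.042
Total dissipated: 49.917 μJ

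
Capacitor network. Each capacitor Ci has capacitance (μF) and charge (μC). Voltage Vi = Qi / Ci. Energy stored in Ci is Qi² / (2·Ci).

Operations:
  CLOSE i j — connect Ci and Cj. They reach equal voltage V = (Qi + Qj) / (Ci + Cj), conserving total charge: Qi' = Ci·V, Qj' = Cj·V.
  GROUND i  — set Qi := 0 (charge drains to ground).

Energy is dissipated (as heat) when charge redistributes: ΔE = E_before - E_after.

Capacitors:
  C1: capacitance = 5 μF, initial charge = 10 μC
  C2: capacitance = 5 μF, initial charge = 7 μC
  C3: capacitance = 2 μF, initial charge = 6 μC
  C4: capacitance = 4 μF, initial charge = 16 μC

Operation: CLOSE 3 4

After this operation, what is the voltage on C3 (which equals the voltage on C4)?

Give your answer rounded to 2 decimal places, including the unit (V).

Initial: C1(5μF, Q=10μC, V=2.00V), C2(5μF, Q=7μC, V=1.40V), C3(2μF, Q=6μC, V=3.00V), C4(4μF, Q=16μC, V=4.00V)
Op 1: CLOSE 3-4: Q_total=22.00, C_total=6.00, V=3.67; Q3=7.33, Q4=14.67; dissipated=0.667

Answer: 3.67 V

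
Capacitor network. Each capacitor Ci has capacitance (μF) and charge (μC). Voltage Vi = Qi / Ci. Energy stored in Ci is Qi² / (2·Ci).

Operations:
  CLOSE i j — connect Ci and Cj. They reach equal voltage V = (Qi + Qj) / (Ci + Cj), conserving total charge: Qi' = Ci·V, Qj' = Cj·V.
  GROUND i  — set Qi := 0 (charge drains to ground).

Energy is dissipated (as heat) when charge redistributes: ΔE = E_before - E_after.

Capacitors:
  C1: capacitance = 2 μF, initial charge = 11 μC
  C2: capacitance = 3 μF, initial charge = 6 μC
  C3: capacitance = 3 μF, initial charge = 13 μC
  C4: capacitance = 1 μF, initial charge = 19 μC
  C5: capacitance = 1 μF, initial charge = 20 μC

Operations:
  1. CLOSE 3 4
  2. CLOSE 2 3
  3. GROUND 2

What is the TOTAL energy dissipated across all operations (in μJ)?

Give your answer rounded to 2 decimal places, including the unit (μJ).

Initial: C1(2μF, Q=11μC, V=5.50V), C2(3μF, Q=6μC, V=2.00V), C3(3μF, Q=13μC, V=4.33V), C4(1μF, Q=19μC, V=19.00V), C5(1μF, Q=20μC, V=20.00V)
Op 1: CLOSE 3-4: Q_total=32.00, C_total=4.00, V=8.00; Q3=24.00, Q4=8.00; dissipated=80.667
Op 2: CLOSE 2-3: Q_total=30.00, C_total=6.00, V=5.00; Q2=15.00, Q3=15.00; dissipated=27.000
Op 3: GROUND 2: Q2=0; energy lost=37.500
Total dissipated: 145.167 μJ

Answer: 145.17 μJ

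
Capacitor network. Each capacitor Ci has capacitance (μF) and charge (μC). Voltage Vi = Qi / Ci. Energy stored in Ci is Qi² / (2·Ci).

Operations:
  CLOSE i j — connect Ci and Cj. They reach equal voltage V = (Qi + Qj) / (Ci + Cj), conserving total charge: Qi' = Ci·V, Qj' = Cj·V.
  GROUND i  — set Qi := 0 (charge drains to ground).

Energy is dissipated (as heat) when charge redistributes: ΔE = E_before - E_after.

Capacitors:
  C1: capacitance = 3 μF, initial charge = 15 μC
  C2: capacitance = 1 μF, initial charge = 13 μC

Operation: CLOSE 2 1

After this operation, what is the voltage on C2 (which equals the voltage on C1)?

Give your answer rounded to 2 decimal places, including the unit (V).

Answer: 7.00 V

Derivation:
Initial: C1(3μF, Q=15μC, V=5.00V), C2(1μF, Q=13μC, V=13.00V)
Op 1: CLOSE 2-1: Q_total=28.00, C_total=4.00, V=7.00; Q2=7.00, Q1=21.00; dissipated=24.000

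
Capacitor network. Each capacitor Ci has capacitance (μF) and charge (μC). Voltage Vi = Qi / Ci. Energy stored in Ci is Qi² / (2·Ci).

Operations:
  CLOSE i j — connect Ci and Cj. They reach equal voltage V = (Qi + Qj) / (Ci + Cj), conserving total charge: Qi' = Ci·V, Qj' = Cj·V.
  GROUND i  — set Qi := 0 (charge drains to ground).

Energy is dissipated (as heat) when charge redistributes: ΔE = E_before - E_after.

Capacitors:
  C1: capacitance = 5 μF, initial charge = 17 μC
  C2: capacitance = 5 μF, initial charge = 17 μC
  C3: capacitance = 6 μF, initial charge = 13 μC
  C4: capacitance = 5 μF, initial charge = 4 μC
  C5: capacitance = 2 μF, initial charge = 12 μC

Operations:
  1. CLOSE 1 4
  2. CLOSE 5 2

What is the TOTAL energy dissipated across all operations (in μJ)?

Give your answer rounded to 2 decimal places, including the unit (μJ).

Answer: 13.28 μJ

Derivation:
Initial: C1(5μF, Q=17μC, V=3.40V), C2(5μF, Q=17μC, V=3.40V), C3(6μF, Q=13μC, V=2.17V), C4(5μF, Q=4μC, V=0.80V), C5(2μF, Q=12μC, V=6.00V)
Op 1: CLOSE 1-4: Q_total=21.00, C_total=10.00, V=2.10; Q1=10.50, Q4=10.50; dissipated=8.450
Op 2: CLOSE 5-2: Q_total=29.00, C_total=7.00, V=4.14; Q5=8.29, Q2=20.71; dissipated=4.829
Total dissipated: 13.279 μJ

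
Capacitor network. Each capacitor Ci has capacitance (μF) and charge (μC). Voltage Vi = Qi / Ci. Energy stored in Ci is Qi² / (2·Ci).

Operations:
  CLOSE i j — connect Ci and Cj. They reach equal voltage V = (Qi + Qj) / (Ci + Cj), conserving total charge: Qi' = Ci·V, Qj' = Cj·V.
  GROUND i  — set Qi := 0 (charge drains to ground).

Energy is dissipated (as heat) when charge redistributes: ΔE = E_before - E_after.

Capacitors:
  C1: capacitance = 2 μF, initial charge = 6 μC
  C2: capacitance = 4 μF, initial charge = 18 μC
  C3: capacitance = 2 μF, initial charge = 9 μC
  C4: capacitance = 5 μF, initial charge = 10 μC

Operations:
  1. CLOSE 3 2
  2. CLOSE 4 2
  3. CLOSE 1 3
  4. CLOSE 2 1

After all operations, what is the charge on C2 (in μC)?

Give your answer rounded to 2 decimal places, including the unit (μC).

Answer: 13.30 μC

Derivation:
Initial: C1(2μF, Q=6μC, V=3.00V), C2(4μF, Q=18μC, V=4.50V), C3(2μF, Q=9μC, V=4.50V), C4(5μF, Q=10μC, V=2.00V)
Op 1: CLOSE 3-2: Q_total=27.00, C_total=6.00, V=4.50; Q3=9.00, Q2=18.00; dissipated=0.000
Op 2: CLOSE 4-2: Q_total=28.00, C_total=9.00, V=3.11; Q4=15.56, Q2=12.44; dissipated=6.944
Op 3: CLOSE 1-3: Q_total=15.00, C_total=4.00, V=3.75; Q1=7.50, Q3=7.50; dissipated=1.125
Op 4: CLOSE 2-1: Q_total=19.94, C_total=6.00, V=3.32; Q2=13.30, Q1=6.65; dissipated=0.272
Final charges: Q1=6.65, Q2=13.30, Q3=7.50, Q4=15.56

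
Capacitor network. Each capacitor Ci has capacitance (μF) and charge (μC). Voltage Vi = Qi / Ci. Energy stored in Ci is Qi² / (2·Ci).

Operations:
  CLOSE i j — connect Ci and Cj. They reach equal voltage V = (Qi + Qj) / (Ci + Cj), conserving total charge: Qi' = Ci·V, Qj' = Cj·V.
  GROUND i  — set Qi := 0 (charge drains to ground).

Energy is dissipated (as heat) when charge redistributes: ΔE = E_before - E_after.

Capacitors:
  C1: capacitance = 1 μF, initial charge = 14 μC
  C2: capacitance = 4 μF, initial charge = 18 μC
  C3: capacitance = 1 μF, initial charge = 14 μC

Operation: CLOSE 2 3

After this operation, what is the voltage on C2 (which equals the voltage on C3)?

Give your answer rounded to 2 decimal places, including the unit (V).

Initial: C1(1μF, Q=14μC, V=14.00V), C2(4μF, Q=18μC, V=4.50V), C3(1μF, Q=14μC, V=14.00V)
Op 1: CLOSE 2-3: Q_total=32.00, C_total=5.00, V=6.40; Q2=25.60, Q3=6.40; dissipated=36.100

Answer: 6.40 V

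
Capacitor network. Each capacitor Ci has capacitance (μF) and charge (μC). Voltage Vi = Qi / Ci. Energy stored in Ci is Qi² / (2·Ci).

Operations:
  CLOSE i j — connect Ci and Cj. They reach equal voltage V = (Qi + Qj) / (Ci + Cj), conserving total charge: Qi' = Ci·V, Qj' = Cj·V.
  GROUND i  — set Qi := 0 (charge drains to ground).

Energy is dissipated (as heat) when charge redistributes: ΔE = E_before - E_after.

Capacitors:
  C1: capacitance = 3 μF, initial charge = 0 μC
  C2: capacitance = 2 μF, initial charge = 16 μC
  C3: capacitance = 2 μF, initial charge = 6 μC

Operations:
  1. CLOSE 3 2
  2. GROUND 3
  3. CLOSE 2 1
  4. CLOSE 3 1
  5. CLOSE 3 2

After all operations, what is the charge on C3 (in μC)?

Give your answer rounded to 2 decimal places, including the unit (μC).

Answer: 3.52 μC

Derivation:
Initial: C1(3μF, Q=0μC, V=0.00V), C2(2μF, Q=16μC, V=8.00V), C3(2μF, Q=6μC, V=3.00V)
Op 1: CLOSE 3-2: Q_total=22.00, C_total=4.00, V=5.50; Q3=11.00, Q2=11.00; dissipated=12.500
Op 2: GROUND 3: Q3=0; energy lost=30.250
Op 3: CLOSE 2-1: Q_total=11.00, C_total=5.00, V=2.20; Q2=4.40, Q1=6.60; dissipated=18.150
Op 4: CLOSE 3-1: Q_total=6.60, C_total=5.00, V=1.32; Q3=2.64, Q1=3.96; dissipated=2.904
Op 5: CLOSE 3-2: Q_total=7.04, C_total=4.00, V=1.76; Q3=3.52, Q2=3.52; dissipated=0.387
Final charges: Q1=3.96, Q2=3.52, Q3=3.52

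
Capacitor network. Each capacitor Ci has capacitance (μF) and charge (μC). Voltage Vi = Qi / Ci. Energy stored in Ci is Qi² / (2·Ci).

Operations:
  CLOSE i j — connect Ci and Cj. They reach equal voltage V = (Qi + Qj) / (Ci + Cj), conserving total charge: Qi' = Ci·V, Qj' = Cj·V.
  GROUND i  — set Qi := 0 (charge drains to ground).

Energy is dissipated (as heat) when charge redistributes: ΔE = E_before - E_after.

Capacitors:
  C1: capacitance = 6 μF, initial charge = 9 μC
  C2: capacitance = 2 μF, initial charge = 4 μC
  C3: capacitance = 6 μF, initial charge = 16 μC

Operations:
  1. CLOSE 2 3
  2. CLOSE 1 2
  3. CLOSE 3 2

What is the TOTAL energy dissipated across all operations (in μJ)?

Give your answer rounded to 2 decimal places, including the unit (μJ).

Answer: 1.51 μJ

Derivation:
Initial: C1(6μF, Q=9μC, V=1.50V), C2(2μF, Q=4μC, V=2.00V), C3(6μF, Q=16μC, V=2.67V)
Op 1: CLOSE 2-3: Q_total=20.00, C_total=8.00, V=2.50; Q2=5.00, Q3=15.00; dissipated=0.333
Op 2: CLOSE 1-2: Q_total=14.00, C_total=8.00, V=1.75; Q1=10.50, Q2=3.50; dissipated=0.750
Op 3: CLOSE 3-2: Q_total=18.50, C_total=8.00, V=2.31; Q3=13.88, Q2=4.62; dissipated=0.422
Total dissipated: 1.505 μJ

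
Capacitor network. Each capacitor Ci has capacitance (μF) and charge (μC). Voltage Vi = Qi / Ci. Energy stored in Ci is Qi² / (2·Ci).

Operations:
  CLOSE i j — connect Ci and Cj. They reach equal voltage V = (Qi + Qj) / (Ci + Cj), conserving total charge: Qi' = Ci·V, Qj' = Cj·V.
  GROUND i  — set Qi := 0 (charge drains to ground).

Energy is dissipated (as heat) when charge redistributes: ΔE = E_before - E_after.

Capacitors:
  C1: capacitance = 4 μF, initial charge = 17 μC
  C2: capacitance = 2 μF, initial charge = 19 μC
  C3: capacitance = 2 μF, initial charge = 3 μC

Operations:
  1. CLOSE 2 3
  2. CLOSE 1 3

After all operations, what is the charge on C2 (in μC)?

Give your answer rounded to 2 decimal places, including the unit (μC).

Initial: C1(4μF, Q=17μC, V=4.25V), C2(2μF, Q=19μC, V=9.50V), C3(2μF, Q=3μC, V=1.50V)
Op 1: CLOSE 2-3: Q_total=22.00, C_total=4.00, V=5.50; Q2=11.00, Q3=11.00; dissipated=32.000
Op 2: CLOSE 1-3: Q_total=28.00, C_total=6.00, V=4.67; Q1=18.67, Q3=9.33; dissipated=1.042
Final charges: Q1=18.67, Q2=11.00, Q3=9.33

Answer: 11.00 μC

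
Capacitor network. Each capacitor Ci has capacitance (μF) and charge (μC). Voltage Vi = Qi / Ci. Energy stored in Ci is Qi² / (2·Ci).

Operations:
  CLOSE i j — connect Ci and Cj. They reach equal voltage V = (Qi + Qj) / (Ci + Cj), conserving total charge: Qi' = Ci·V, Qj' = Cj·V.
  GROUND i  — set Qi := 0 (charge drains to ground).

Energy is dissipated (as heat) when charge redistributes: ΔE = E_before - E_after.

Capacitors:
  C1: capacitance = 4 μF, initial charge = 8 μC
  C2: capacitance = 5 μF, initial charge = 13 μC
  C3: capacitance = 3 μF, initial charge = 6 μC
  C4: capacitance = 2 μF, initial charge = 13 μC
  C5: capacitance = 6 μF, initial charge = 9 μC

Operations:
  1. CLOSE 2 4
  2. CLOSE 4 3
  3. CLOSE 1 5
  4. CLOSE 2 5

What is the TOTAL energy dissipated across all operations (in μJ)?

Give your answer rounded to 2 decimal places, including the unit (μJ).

Initial: C1(4μF, Q=8μC, V=2.00V), C2(5μF, Q=13μC, V=2.60V), C3(3μF, Q=6μC, V=2.00V), C4(2μF, Q=13μC, V=6.50V), C5(6μF, Q=9μC, V=1.50V)
Op 1: CLOSE 2-4: Q_total=26.00, C_total=7.00, V=3.71; Q2=18.57, Q4=7.43; dissipated=10.864
Op 2: CLOSE 4-3: Q_total=13.43, C_total=5.00, V=2.69; Q4=5.37, Q3=8.06; dissipated=1.763
Op 3: CLOSE 1-5: Q_total=17.00, C_total=10.00, V=1.70; Q1=6.80, Q5=10.20; dissipated=0.300
Op 4: CLOSE 2-5: Q_total=28.77, C_total=11.00, V=2.62; Q2=13.08, Q5=15.69; dissipated=5.533
Total dissipated: 18.460 μJ

Answer: 18.46 μJ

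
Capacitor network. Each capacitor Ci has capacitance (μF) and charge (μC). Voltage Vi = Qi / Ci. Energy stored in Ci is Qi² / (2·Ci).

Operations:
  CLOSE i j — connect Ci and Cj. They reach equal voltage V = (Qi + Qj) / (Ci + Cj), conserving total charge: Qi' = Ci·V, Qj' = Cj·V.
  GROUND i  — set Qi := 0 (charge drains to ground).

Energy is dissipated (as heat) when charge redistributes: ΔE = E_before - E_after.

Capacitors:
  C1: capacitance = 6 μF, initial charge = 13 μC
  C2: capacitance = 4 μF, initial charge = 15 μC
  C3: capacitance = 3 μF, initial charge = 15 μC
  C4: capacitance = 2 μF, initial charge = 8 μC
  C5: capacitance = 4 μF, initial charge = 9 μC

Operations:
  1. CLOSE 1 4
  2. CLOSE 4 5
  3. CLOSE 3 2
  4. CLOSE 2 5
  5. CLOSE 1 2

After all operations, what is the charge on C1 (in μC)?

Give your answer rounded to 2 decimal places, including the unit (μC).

Initial: C1(6μF, Q=13μC, V=2.17V), C2(4μF, Q=15μC, V=3.75V), C3(3μF, Q=15μC, V=5.00V), C4(2μF, Q=8μC, V=4.00V), C5(4μF, Q=9μC, V=2.25V)
Op 1: CLOSE 1-4: Q_total=21.00, C_total=8.00, V=2.62; Q1=15.75, Q4=5.25; dissipated=2.521
Op 2: CLOSE 4-5: Q_total=14.25, C_total=6.00, V=2.38; Q4=4.75, Q5=9.50; dissipated=0.094
Op 3: CLOSE 3-2: Q_total=30.00, C_total=7.00, V=4.29; Q3=12.86, Q2=17.14; dissipated=1.339
Op 4: CLOSE 2-5: Q_total=26.64, C_total=8.00, V=3.33; Q2=13.32, Q5=13.32; dissipated=3.651
Op 5: CLOSE 1-2: Q_total=29.07, C_total=10.00, V=2.91; Q1=17.44, Q2=11.63; dissipated=0.597
Final charges: Q1=17.44, Q2=11.63, Q3=12.86, Q4=4.75, Q5=13.32

Answer: 17.44 μC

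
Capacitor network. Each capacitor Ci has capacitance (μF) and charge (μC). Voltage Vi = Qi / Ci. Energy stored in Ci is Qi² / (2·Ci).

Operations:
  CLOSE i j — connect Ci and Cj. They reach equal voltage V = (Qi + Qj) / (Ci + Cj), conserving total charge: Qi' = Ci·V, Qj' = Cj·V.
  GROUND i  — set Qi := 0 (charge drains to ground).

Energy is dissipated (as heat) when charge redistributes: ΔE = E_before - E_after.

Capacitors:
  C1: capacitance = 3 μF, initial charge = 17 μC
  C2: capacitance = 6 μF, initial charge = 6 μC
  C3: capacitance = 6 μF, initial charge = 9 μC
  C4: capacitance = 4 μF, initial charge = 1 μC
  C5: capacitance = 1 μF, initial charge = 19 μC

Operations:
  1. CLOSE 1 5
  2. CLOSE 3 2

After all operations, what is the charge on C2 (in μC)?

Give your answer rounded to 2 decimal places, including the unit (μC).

Answer: 7.50 μC

Derivation:
Initial: C1(3μF, Q=17μC, V=5.67V), C2(6μF, Q=6μC, V=1.00V), C3(6μF, Q=9μC, V=1.50V), C4(4μF, Q=1μC, V=0.25V), C5(1μF, Q=19μC, V=19.00V)
Op 1: CLOSE 1-5: Q_total=36.00, C_total=4.00, V=9.00; Q1=27.00, Q5=9.00; dissipated=66.667
Op 2: CLOSE 3-2: Q_total=15.00, C_total=12.00, V=1.25; Q3=7.50, Q2=7.50; dissipated=0.375
Final charges: Q1=27.00, Q2=7.50, Q3=7.50, Q4=1.00, Q5=9.00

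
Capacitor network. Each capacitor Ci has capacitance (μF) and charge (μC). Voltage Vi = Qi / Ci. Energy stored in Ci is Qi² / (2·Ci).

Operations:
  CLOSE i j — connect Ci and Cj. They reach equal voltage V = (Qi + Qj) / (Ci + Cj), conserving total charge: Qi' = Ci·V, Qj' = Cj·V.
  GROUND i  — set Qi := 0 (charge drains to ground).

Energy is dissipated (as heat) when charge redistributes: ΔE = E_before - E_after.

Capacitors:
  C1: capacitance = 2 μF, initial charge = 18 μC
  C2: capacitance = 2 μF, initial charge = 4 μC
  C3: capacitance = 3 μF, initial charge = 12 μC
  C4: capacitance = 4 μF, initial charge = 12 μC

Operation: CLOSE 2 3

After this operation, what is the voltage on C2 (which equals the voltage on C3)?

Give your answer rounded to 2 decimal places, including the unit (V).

Initial: C1(2μF, Q=18μC, V=9.00V), C2(2μF, Q=4μC, V=2.00V), C3(3μF, Q=12μC, V=4.00V), C4(4μF, Q=12μC, V=3.00V)
Op 1: CLOSE 2-3: Q_total=16.00, C_total=5.00, V=3.20; Q2=6.40, Q3=9.60; dissipated=2.400

Answer: 3.20 V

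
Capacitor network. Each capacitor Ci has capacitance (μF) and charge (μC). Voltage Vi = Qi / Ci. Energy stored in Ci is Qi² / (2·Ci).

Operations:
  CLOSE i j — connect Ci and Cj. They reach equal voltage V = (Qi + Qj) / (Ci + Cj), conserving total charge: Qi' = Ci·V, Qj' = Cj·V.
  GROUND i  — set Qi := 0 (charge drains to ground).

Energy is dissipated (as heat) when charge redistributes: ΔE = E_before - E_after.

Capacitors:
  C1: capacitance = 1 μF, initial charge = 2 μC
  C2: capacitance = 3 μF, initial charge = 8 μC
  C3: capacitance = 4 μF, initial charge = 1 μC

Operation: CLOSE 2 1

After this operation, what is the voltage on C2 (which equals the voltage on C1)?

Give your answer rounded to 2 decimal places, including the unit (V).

Answer: 2.50 V

Derivation:
Initial: C1(1μF, Q=2μC, V=2.00V), C2(3μF, Q=8μC, V=2.67V), C3(4μF, Q=1μC, V=0.25V)
Op 1: CLOSE 2-1: Q_total=10.00, C_total=4.00, V=2.50; Q2=7.50, Q1=2.50; dissipated=0.167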